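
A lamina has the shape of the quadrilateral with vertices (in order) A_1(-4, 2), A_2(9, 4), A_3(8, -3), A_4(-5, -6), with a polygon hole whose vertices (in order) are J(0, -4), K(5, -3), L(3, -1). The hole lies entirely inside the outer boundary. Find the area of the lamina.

89

Outer boundary:
Apply the shoelace (surveyor's) formula: 2A = Σ (x_i·y_{i+1} − x_{i+1}·y_i), indices taken mod 4.
Σ = (-34) + (-59) + (-63) + (-34) = -190
Area = |Σ|/2 = 95.
Hole:
Apply the shoelace formula: 2A = Σ (x_i·y_{i+1} − x_{i+1}·y_i), indices taken mod 3.
Cross-terms: 20, 4, -12  ⇒  Σ = 12
Area = |Σ|/2 = 6.
Net area = 95 − 6 = 89.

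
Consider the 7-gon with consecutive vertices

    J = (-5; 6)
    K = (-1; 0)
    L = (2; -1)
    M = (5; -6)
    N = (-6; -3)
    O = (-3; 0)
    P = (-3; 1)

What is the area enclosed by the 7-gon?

Σ = (6) + (1) + (-7) + (-51) + (-9) + (-3) + (-13) = -76
Area = |Σ|/2 = 38.

38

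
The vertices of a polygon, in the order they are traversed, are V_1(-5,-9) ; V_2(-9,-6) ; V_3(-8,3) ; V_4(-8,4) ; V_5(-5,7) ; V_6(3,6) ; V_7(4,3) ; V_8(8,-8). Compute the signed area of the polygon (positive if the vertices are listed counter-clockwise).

-202

Apply Gauss's area formula: 2A = Σ (x_i·y_{i+1} − x_{i+1}·y_i), indices taken mod 8.
Σ = (-51) + (-75) + (-8) + (-36) + (-51) + (-15) + (-56) + (-112) = -404
Signed area = Σ/2 = -202 (negative ⇒ clockwise traversal).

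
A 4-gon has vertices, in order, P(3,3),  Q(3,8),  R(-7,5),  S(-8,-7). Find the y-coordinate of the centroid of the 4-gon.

Apply the shoelace (surveyor's) formula. First the cross-terms c_i = x_i·y_{i+1} − x_{i+1}·y_i:
  15, 71, 89, -3  ⇒  2A = 172, A = 86.
Then Σ (y_i + y_{i+1})·c_i = 922, so ȳ = 922 / (6·86) = 461/258.

461/258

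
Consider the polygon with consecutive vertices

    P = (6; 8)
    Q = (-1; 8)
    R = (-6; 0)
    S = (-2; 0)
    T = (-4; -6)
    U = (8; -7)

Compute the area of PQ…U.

149

Apply the surveyor's formula: 2A = Σ (x_i·y_{i+1} − x_{i+1}·y_i), indices taken mod 6.
Cross-terms: 56, 48, 0, 12, 76, 106  ⇒  Σ = 298
Area = |Σ|/2 = 149.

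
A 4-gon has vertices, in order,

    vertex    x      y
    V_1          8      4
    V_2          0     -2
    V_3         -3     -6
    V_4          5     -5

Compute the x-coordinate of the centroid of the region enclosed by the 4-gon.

760/249

Apply Gauss's area formula. First the cross-terms c_i = x_i·y_{i+1} − x_{i+1}·y_i:
  -16, -6, 45, 60  ⇒  2A = 83, A = 41.5.
Then Σ (x_i + x_{i+1})·c_i = 760, so x̄ = 760 / (6·41.5) = 760/249.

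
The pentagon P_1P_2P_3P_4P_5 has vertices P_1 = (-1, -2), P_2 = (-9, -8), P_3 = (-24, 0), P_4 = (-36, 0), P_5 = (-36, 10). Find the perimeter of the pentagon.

86

|P_1P_2| = √((-8)² + (-6)²) = √100 = 10
|P_2P_3| = √((-15)² + (8)²) = √289 = 17
|P_3P_4| = √((-12)² + (0)²) = √144 = 12
|P_4P_5| = √((0)² + (10)²) = √100 = 10
|P_5P_1| = √((35)² + (-12)²) = √1369 = 37
Perimeter = 10 + 17 + 12 + 10 + 37 = 86.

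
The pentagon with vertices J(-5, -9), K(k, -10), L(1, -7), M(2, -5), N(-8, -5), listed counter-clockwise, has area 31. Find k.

-2

The doubled signed area Σ (x_i y_{i+1} − x_{i+1} y_i) is linear in k.
With k=0 it equals 66; the coefficient of k is 2 (from the two edges through K).
So 2·k + 66 = 2·31 = 62 ⇒ k = -2.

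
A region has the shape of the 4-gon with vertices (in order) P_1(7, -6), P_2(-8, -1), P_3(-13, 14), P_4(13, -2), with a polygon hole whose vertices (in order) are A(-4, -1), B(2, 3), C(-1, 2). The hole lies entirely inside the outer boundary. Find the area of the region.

197

Outer boundary:
Σ = (-55) + (-125) + (-156) + (-64) = -400
Area = |Σ|/2 = 200.
Hole:
Apply Gauss's area formula: 2A = Σ (x_i·y_{i+1} − x_{i+1}·y_i), indices taken mod 3.
Σ = (-10) + (7) + (9) = 6
Area = |Σ|/2 = 3.
Net area = 200 − 3 = 197.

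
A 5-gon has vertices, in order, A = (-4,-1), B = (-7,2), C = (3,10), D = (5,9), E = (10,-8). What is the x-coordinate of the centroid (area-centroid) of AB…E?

Apply the shoelace formula. First the cross-terms c_i = x_i·y_{i+1} − x_{i+1}·y_i:
  -15, -76, -23, -130, -42  ⇒  2A = -286, A = -143.
Then Σ (x_i + x_{i+1})·c_i = -1917, so x̄ = -1917 / (6·(-143)) = 639/286.

639/286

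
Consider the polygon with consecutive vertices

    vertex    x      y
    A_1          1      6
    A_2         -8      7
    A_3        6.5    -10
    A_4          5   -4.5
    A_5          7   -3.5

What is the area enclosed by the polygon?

84.875

Apply the shoelace formula: 2A = Σ (x_i·y_{i+1} − x_{i+1}·y_i), indices taken mod 5.
A_1→A_2: (1)(7) − (-8)(6) = 55
A_2→A_3: (-8)(-10) − (6.5)(7) = 34.5
A_3→A_4: (6.5)(-4.5) − (5)(-10) = 20.75
A_4→A_5: (5)(-3.5) − (7)(-4.5) = 14
A_5→A_1: (7)(6) − (1)(-3.5) = 45.5
Σ = 169.75
Area = |Σ|/2 = 84.875.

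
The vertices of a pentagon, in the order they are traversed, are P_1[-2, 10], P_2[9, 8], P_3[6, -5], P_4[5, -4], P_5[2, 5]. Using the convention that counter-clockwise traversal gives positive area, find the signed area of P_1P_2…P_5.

-67.5

Cross-terms: -106, -93, 1, 33, 30  ⇒  Σ = -135
Signed area = Σ/2 = -67.5 (negative ⇒ clockwise traversal).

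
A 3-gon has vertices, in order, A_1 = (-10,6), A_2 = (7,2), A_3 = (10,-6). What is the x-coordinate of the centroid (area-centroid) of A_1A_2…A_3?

Apply Gauss's area formula. First the cross-terms c_i = x_i·y_{i+1} − x_{i+1}·y_i:
  -62, -62, 0  ⇒  2A = -124, A = -62.
Then Σ (x_i + x_{i+1})·c_i = -868, so x̄ = -868 / (6·(-62)) = 7/3.

7/3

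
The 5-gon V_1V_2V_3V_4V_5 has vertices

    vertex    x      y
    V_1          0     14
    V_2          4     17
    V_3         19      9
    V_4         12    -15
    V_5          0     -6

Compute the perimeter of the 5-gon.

82

|V_1V_2| = √((4)² + (3)²) = √25 = 5
|V_2V_3| = √((15)² + (-8)²) = √289 = 17
|V_3V_4| = √((-7)² + (-24)²) = √625 = 25
|V_4V_5| = √((-12)² + (9)²) = √225 = 15
|V_5V_1| = √((0)² + (20)²) = √400 = 20
Perimeter = 5 + 17 + 25 + 15 + 20 = 82.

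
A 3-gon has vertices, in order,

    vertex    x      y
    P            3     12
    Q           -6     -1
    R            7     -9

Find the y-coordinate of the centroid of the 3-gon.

Apply Gauss's area formula. First the cross-terms c_i = x_i·y_{i+1} − x_{i+1}·y_i:
  69, 61, 111  ⇒  2A = 241, A = 120.5.
Then Σ (y_i + y_{i+1})·c_i = 482, so ȳ = 482 / (6·120.5) = 2/3.

2/3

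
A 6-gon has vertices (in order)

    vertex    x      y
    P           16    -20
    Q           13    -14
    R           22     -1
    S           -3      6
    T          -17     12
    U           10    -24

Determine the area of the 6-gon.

Σ = (36) + (295) + (129) + (66) + (288) + (184) = 998
Area = |Σ|/2 = 499.

499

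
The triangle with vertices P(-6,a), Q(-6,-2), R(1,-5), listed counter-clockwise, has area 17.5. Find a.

Write out the shoelace sum; only the two edges meeting at P involve a:
2·Area = [(1·a − (-6)·(-5)) + ((-6)·(-2) − (-6)·a)] + 32
       = 7·a + 14 = 35
⇒ a = 3.

3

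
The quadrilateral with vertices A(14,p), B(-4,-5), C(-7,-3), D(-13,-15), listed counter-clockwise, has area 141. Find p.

-11

Write out the shoelace sum; only the two edges meeting at A involve p:
2·Area = [((-13)·p − 14·(-15)) + (14·(-5) − (-4)·p)] + 43
       = -9·p + 183 = 282
⇒ p = -11.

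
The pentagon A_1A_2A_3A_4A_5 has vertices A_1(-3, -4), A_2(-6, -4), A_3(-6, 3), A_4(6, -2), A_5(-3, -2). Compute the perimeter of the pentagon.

34

|A_1A_2| = √((-3)² + (0)²) = √9 = 3
|A_2A_3| = √((0)² + (7)²) = √49 = 7
|A_3A_4| = √((12)² + (-5)²) = √169 = 13
|A_4A_5| = √((-9)² + (0)²) = √81 = 9
|A_5A_1| = √((0)² + (-2)²) = √4 = 2
Perimeter = 3 + 7 + 13 + 9 + 2 = 34.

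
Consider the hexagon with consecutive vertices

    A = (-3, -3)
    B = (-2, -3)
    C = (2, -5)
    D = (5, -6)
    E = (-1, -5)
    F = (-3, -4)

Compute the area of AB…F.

Apply Gauss's area formula: 2A = Σ (x_i·y_{i+1} − x_{i+1}·y_i), indices taken mod 6.
Σ = (3) + (16) + (13) + (-31) + (-11) + (-3) = -13
Area = |Σ|/2 = 6.5.

6.5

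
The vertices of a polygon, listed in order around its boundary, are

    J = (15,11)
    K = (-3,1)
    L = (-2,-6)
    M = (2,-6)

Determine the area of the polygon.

Cross-terms: 48, 20, 24, 112  ⇒  Σ = 204
Area = |Σ|/2 = 102.

102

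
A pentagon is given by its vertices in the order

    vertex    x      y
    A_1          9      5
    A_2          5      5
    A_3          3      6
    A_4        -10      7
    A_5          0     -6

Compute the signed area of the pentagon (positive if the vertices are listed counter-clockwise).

115

Σ = (20) + (15) + (81) + (60) + (54) = 230
Signed area = Σ/2 = 115 (positive ⇒ counter-clockwise traversal).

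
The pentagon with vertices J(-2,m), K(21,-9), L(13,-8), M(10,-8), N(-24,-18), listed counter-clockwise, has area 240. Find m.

-21

Write out the shoelace sum; only the two edges meeting at J involve m:
2·Area = [((-24)·m − (-2)·(-18)) + ((-2)·(-9) − 21·m)] + -447
       = -45·m + -465 = 480
⇒ m = -21.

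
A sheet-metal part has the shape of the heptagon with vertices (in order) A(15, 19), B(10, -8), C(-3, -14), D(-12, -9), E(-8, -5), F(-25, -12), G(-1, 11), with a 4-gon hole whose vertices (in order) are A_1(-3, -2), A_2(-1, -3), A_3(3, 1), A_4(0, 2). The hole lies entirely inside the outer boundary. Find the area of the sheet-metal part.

550

Outer boundary:
A→B: (15)(-8) − (10)(19) = -310
B→C: (10)(-14) − (-3)(-8) = -164
C→D: (-3)(-9) − (-12)(-14) = -141
D→E: (-12)(-5) − (-8)(-9) = -12
E→F: (-8)(-12) − (-25)(-5) = -29
F→G: (-25)(11) − (-1)(-12) = -287
G→A: (-1)(19) − (15)(11) = -184
Σ = -1127
Area = |Σ|/2 = 563.5.
Hole:
Σ = (7) + (8) + (6) + (6) = 27
Area = |Σ|/2 = 13.5.
Net area = 563.5 − 13.5 = 550.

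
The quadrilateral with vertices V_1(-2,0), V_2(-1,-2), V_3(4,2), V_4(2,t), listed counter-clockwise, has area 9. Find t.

The doubled signed area Σ (x_i y_{i+1} − x_{i+1} y_i) is linear in t.
With t=0 it equals 6; the coefficient of t is 6 (from the two edges through V_4).
So 6·t + 6 = 2·9 = 18 ⇒ t = 2.

2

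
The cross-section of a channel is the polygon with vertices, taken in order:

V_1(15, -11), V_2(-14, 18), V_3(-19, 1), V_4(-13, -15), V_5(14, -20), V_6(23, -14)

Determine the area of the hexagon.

Apply the shoelace (surveyor's) formula: 2A = Σ (x_i·y_{i+1} − x_{i+1}·y_i), indices taken mod 6.
V_1→V_2: (15)(18) − (-14)(-11) = 116
V_2→V_3: (-14)(1) − (-19)(18) = 328
V_3→V_4: (-19)(-15) − (-13)(1) = 298
V_4→V_5: (-13)(-20) − (14)(-15) = 470
V_5→V_6: (14)(-14) − (23)(-20) = 264
V_6→V_1: (23)(-11) − (15)(-14) = -43
Σ = 1433
Area = |Σ|/2 = 716.5.

716.5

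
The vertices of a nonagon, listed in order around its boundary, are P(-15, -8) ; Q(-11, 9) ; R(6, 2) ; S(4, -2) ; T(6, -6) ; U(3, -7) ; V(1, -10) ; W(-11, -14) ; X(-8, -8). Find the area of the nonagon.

Σ = (-223) + (-76) + (-20) + (-12) + (-24) + (-23) + (-124) + (-24) + (-56) = -582
Area = |Σ|/2 = 291.

291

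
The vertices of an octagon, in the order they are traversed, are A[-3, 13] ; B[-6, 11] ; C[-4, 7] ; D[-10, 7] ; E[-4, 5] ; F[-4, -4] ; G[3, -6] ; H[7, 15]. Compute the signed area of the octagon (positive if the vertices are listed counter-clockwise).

181

Apply the surveyor's formula: 2A = Σ (x_i·y_{i+1} − x_{i+1}·y_i), indices taken mod 8.
Σ = (45) + (2) + (42) + (-22) + (36) + (36) + (87) + (136) = 362
Signed area = Σ/2 = 181 (positive ⇒ counter-clockwise traversal).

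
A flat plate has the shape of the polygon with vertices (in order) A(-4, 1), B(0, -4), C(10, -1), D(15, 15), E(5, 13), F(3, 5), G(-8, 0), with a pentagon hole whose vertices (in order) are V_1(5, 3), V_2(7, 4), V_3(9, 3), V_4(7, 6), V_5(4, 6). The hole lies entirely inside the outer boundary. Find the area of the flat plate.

Outer boundary:
Cross-terms: 16, 40, 165, 120, -14, 40, -8  ⇒  Σ = 359
Area = |Σ|/2 = 179.5.
Hole:
Apply Gauss's area formula: 2A = Σ (x_i·y_{i+1} − x_{i+1}·y_i), indices taken mod 5.
V_1→V_2: (5)(4) − (7)(3) = -1
V_2→V_3: (7)(3) − (9)(4) = -15
V_3→V_4: (9)(6) − (7)(3) = 33
V_4→V_5: (7)(6) − (4)(6) = 18
V_5→V_1: (4)(3) − (5)(6) = -18
Σ = 17
Area = |Σ|/2 = 8.5.
Net area = 179.5 − 8.5 = 171.

171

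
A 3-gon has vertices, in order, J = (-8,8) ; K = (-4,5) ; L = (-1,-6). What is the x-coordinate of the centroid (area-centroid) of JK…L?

-13/3

Apply the surveyor's formula. First the cross-terms c_i = x_i·y_{i+1} − x_{i+1}·y_i:
  -8, 29, -56  ⇒  2A = -35, A = -17.5.
Then Σ (x_i + x_{i+1})·c_i = 455, so x̄ = 455 / (6·(-17.5)) = -13/3.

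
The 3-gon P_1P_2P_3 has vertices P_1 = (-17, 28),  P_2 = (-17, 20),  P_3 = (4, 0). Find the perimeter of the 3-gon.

72

|P_1P_2| = √((0)² + (-8)²) = √64 = 8
|P_2P_3| = √((21)² + (-20)²) = √841 = 29
|P_3P_1| = √((-21)² + (28)²) = √1225 = 35
Perimeter = 8 + 29 + 35 = 72.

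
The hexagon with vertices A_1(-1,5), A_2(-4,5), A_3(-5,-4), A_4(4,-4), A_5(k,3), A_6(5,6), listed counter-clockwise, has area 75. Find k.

The doubled signed area Σ (x_i y_{i+1} − x_{i+1} y_i) is linear in k.
With k=0 it equals 120; the coefficient of k is 10 (from the two edges through A_5).
So 10·k + 120 = 2·75 = 150 ⇒ k = 3.

3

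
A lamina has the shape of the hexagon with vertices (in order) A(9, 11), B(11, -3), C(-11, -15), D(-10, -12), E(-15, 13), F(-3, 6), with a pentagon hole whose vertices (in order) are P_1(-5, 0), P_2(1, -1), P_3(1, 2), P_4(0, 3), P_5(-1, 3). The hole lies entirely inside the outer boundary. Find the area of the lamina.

391.5

Outer boundary:
Apply the surveyor's formula: 2A = Σ (x_i·y_{i+1} − x_{i+1}·y_i), indices taken mod 6.
Cross-terms: -148, -198, -18, -310, -51, -87  ⇒  Σ = -812
Area = |Σ|/2 = 406.
Hole:
Apply Gauss's area formula: 2A = Σ (x_i·y_{i+1} − x_{i+1}·y_i), indices taken mod 5.
Σ = (5) + (3) + (3) + (3) + (15) = 29
Area = |Σ|/2 = 14.5.
Net area = 406 − 14.5 = 391.5.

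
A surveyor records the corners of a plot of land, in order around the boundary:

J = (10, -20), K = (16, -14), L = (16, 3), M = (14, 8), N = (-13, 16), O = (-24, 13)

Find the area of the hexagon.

715.5

Apply Gauss's area formula: 2A = Σ (x_i·y_{i+1} − x_{i+1}·y_i), indices taken mod 6.
Cross-terms: 180, 272, 86, 328, 215, 350  ⇒  Σ = 1431
Area = |Σ|/2 = 715.5.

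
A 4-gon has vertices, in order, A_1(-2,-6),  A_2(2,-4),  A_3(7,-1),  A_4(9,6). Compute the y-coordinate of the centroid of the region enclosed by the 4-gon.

Apply Gauss's area formula. First the cross-terms c_i = x_i·y_{i+1} − x_{i+1}·y_i:
  20, 26, 51, -42  ⇒  2A = 55, A = 27.5.
Then Σ (y_i + y_{i+1})·c_i = -75, so ȳ = -75 / (6·27.5) = -5/11.

-5/11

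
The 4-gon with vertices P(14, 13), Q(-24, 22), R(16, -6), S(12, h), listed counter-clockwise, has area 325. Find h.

Write out the shoelace sum; only the two edges meeting at S involve h:
2·Area = [(16·h − 12·(-6)) + (12·13 − 14·h)] + 412
       = 2·h + 640 = 650
⇒ h = 5.

5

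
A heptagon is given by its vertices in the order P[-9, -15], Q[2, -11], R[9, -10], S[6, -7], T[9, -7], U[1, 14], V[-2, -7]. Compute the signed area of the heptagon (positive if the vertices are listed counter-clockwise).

Apply the shoelace (surveyor's) formula: 2A = Σ (x_i·y_{i+1} − x_{i+1}·y_i), indices taken mod 7.
Cross-terms: 129, 79, -3, 21, 133, 21, -33  ⇒  Σ = 347
Signed area = Σ/2 = 173.5 (positive ⇒ counter-clockwise traversal).

173.5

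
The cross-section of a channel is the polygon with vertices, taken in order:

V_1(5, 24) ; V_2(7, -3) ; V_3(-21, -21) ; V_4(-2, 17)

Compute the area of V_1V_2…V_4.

462.5

Cross-terms: -183, -210, -399, -133  ⇒  Σ = -925
Area = |Σ|/2 = 462.5.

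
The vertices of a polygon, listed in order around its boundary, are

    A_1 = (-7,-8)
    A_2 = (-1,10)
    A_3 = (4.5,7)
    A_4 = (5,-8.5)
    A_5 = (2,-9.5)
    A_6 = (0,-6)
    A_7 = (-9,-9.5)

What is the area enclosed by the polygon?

Apply the surveyor's formula: 2A = Σ (x_i·y_{i+1} − x_{i+1}·y_i), indices taken mod 7.
A_1→A_2: (-7)(10) − (-1)(-8) = -78
A_2→A_3: (-1)(7) − (4.5)(10) = -52
A_3→A_4: (4.5)(-8.5) − (5)(7) = -73.25
A_4→A_5: (5)(-9.5) − (2)(-8.5) = -30.5
A_5→A_6: (2)(-6) − (0)(-9.5) = -12
A_6→A_7: (0)(-9.5) − (-9)(-6) = -54
A_7→A_1: (-9)(-8) − (-7)(-9.5) = 5.5
Σ = -294.25
Area = |Σ|/2 = 147.125.

147.125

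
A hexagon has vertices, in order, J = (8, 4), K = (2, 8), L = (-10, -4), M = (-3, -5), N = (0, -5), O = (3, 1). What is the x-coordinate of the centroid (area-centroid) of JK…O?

-233/300

Apply the shoelace (surveyor's) formula. First the cross-terms c_i = x_i·y_{i+1} − x_{i+1}·y_i:
  56, 72, 38, 15, 15, 4  ⇒  2A = 200, A = 100.
Then Σ (x_i + x_{i+1})·c_i = -466, so x̄ = -466 / (6·100) = -233/300.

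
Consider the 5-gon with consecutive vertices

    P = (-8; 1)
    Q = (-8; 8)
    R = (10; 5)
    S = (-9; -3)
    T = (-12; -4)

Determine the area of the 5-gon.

102.5

P→Q: (-8)(8) − (-8)(1) = -56
Q→R: (-8)(5) − (10)(8) = -120
R→S: (10)(-3) − (-9)(5) = 15
S→T: (-9)(-4) − (-12)(-3) = 0
T→P: (-12)(1) − (-8)(-4) = -44
Σ = -205
Area = |Σ|/2 = 102.5.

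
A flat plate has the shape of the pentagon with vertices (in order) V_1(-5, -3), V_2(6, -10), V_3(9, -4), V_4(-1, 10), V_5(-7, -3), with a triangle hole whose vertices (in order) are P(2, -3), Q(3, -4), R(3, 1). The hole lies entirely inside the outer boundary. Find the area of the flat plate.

147

Outer boundary:
Apply the shoelace formula: 2A = Σ (x_i·y_{i+1} − x_{i+1}·y_i), indices taken mod 5.
Σ = (68) + (66) + (86) + (73) + (6) = 299
Area = |Σ|/2 = 149.5.
Hole:
Apply Gauss's area formula: 2A = Σ (x_i·y_{i+1} − x_{i+1}·y_i), indices taken mod 3.
Σ = (1) + (15) + (-11) = 5
Area = |Σ|/2 = 2.5.
Net area = 149.5 − 2.5 = 147.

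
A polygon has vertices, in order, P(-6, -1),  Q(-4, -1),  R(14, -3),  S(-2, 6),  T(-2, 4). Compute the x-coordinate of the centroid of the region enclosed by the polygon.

7/3

Apply the shoelace (surveyor's) formula. First the cross-terms c_i = x_i·y_{i+1} − x_{i+1}·y_i:
  2, 26, 78, 4, 26  ⇒  2A = 136, A = 68.
Then Σ (x_i + x_{i+1})·c_i = 952, so x̄ = 952 / (6·68) = 7/3.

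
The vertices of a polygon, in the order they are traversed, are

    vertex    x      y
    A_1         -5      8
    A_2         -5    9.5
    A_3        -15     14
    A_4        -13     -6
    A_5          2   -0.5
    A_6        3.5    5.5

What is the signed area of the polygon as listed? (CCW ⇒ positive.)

211.875

Σ = (-7.5) + (72.5) + (272) + (18.5) + (12.75) + (55.5) = 423.75
Signed area = Σ/2 = 211.875 (positive ⇒ counter-clockwise traversal).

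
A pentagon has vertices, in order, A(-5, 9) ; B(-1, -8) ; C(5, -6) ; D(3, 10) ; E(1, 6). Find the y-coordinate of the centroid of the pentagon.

Apply the surveyor's formula. First the cross-terms c_i = x_i·y_{i+1} − x_{i+1}·y_i:
  49, 46, 68, 8, 39  ⇒  2A = 210, A = 105.
Then Σ (y_i + y_{i+1})·c_i = 390, so ȳ = 390 / (6·105) = 13/21.

13/21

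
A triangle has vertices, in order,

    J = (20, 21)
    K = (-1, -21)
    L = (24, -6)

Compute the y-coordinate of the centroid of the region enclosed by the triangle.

-2

Apply the surveyor's formula. First the cross-terms c_i = x_i·y_{i+1} − x_{i+1}·y_i:
  -399, 510, 624  ⇒  2A = 735, A = 367.5.
Then Σ (y_i + y_{i+1})·c_i = -4410, so ȳ = -4410 / (6·367.5) = -2.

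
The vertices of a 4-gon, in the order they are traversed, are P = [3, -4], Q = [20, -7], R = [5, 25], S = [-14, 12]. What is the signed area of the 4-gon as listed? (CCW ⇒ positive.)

Apply Gauss's area formula: 2A = Σ (x_i·y_{i+1} − x_{i+1}·y_i), indices taken mod 4.
Σ = (59) + (535) + (410) + (20) = 1024
Signed area = Σ/2 = 512 (positive ⇒ counter-clockwise traversal).

512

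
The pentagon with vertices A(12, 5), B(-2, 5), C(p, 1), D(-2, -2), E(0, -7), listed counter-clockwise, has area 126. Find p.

-12

The doubled signed area Σ (x_i y_{i+1} − x_{i+1} y_i) is linear in p.
With p=0 it equals 168; the coefficient of p is -7 (from the two edges through C).
So -7·p + 168 = 2·126 = 252 ⇒ p = -12.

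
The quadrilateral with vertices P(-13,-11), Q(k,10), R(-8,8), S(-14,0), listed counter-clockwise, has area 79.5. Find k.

-3

Write out the shoelace sum; only the two edges meeting at Q involve k:
2·Area = [((-13)·10 − k·(-11)) + (k·8 − (-8)·10)] + 266
       = 19·k + 216 = 159
⇒ k = -3.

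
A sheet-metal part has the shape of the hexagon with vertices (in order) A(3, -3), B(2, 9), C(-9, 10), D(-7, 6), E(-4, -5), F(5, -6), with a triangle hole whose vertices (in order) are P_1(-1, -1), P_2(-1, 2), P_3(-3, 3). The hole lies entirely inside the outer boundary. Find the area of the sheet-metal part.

127.5

Outer boundary:
Σ = (33) + (101) + (16) + (59) + (49) + (3) = 261
Area = |Σ|/2 = 130.5.
Hole:
Σ = (-3) + (3) + (6) = 6
Area = |Σ|/2 = 3.
Net area = 130.5 − 3 = 127.5.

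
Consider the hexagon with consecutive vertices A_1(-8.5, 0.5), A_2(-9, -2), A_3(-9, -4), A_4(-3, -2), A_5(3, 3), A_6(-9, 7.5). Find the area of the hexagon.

Σ = (21.5) + (18) + (6) + (-3) + (49.5) + (59.25) = 151.25
Area = |Σ|/2 = 75.625.

75.625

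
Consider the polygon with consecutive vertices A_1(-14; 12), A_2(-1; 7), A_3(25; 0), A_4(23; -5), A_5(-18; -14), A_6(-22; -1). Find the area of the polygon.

683

Cross-terms: -86, -175, -125, -412, -290, -278  ⇒  Σ = -1366
Area = |Σ|/2 = 683.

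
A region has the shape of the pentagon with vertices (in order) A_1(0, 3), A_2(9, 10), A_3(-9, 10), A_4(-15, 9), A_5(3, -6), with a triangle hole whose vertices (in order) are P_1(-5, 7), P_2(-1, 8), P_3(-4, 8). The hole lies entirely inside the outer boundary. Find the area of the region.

145.5

Outer boundary:
Apply the surveyor's formula: 2A = Σ (x_i·y_{i+1} − x_{i+1}·y_i), indices taken mod 5.
A_1→A_2: (0)(10) − (9)(3) = -27
A_2→A_3: (9)(10) − (-9)(10) = 180
A_3→A_4: (-9)(9) − (-15)(10) = 69
A_4→A_5: (-15)(-6) − (3)(9) = 63
A_5→A_1: (3)(3) − (0)(-6) = 9
Σ = 294
Area = |Σ|/2 = 147.
Hole:
Apply the shoelace formula: 2A = Σ (x_i·y_{i+1} − x_{i+1}·y_i), indices taken mod 3.
Σ = (-33) + (24) + (12) = 3
Area = |Σ|/2 = 1.5.
Net area = 147 − 1.5 = 145.5.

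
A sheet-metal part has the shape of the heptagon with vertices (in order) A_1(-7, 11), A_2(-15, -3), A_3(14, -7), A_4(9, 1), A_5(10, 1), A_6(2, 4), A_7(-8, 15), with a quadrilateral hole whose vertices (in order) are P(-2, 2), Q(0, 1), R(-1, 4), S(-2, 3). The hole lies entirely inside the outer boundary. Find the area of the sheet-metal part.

Outer boundary:
Σ = (186) + (147) + (77) + (-1) + (38) + (62) + (17) = 526
Area = |Σ|/2 = 263.
Hole:
Cross-terms: -2, 1, 5, 2  ⇒  Σ = 6
Area = |Σ|/2 = 3.
Net area = 263 − 3 = 260.

260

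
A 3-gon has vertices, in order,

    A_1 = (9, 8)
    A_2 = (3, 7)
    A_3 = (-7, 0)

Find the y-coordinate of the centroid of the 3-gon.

5

Apply Gauss's area formula. First the cross-terms c_i = x_i·y_{i+1} − x_{i+1}·y_i:
  39, 49, -56  ⇒  2A = 32, A = 16.
Then Σ (y_i + y_{i+1})·c_i = 480, so ȳ = 480 / (6·16) = 5.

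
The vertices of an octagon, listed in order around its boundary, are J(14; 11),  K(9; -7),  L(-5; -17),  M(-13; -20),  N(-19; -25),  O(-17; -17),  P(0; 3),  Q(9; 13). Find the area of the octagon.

412

Apply the surveyor's formula: 2A = Σ (x_i·y_{i+1} − x_{i+1}·y_i), indices taken mod 8.
J→K: (14)(-7) − (9)(11) = -197
K→L: (9)(-17) − (-5)(-7) = -188
L→M: (-5)(-20) − (-13)(-17) = -121
M→N: (-13)(-25) − (-19)(-20) = -55
N→O: (-19)(-17) − (-17)(-25) = -102
O→P: (-17)(3) − (0)(-17) = -51
P→Q: (0)(13) − (9)(3) = -27
Q→J: (9)(11) − (14)(13) = -83
Σ = -824
Area = |Σ|/2 = 412.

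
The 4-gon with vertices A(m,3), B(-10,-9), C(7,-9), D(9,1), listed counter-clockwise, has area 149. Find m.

0

Write out the shoelace sum; only the two edges meeting at A involve m:
2·Area = [(9·3 − m·1) + (m·(-9) − (-10)·3)] + 241
       = -10·m + 298 = 298
⇒ m = 0.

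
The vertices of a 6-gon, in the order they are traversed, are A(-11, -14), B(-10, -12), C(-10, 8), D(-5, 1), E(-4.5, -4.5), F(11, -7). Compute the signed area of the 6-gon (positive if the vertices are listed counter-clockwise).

Apply the surveyor's formula: 2A = Σ (x_i·y_{i+1} − x_{i+1}·y_i), indices taken mod 6.
A→B: (-11)(-12) − (-10)(-14) = -8
B→C: (-10)(8) − (-10)(-12) = -200
C→D: (-10)(1) − (-5)(8) = 30
D→E: (-5)(-4.5) − (-4.5)(1) = 27
E→F: (-4.5)(-7) − (11)(-4.5) = 81
F→A: (11)(-14) − (-11)(-7) = -231
Σ = -301
Signed area = Σ/2 = -150.5 (negative ⇒ clockwise traversal).

-150.5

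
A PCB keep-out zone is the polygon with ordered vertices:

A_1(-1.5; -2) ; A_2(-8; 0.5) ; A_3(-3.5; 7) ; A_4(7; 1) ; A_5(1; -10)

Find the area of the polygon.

Σ = (-16.75) + (-54.25) + (-52.5) + (-71) + (-17) = -211.5
Area = |Σ|/2 = 105.75.

105.75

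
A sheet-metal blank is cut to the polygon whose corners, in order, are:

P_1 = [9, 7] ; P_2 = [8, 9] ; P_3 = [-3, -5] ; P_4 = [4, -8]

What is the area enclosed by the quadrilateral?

Apply Gauss's area formula: 2A = Σ (x_i·y_{i+1} − x_{i+1}·y_i), indices taken mod 4.
P_1→P_2: (9)(9) − (8)(7) = 25
P_2→P_3: (8)(-5) − (-3)(9) = -13
P_3→P_4: (-3)(-8) − (4)(-5) = 44
P_4→P_1: (4)(7) − (9)(-8) = 100
Σ = 156
Area = |Σ|/2 = 78.

78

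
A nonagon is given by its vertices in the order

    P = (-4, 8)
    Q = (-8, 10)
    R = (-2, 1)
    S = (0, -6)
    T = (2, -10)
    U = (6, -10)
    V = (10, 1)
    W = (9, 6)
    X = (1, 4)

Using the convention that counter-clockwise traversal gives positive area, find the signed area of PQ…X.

155.5

Apply the shoelace formula: 2A = Σ (x_i·y_{i+1} − x_{i+1}·y_i), indices taken mod 9.
Cross-terms: 24, 12, 12, 12, 40, 106, 51, 30, 24  ⇒  Σ = 311
Signed area = Σ/2 = 155.5 (positive ⇒ counter-clockwise traversal).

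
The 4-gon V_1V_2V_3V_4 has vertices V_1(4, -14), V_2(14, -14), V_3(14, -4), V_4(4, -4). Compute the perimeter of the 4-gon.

40

|V_1V_2| = √((10)² + (0)²) = √100 = 10
|V_2V_3| = √((0)² + (10)²) = √100 = 10
|V_3V_4| = √((-10)² + (0)²) = √100 = 10
|V_4V_1| = √((0)² + (-10)²) = √100 = 10
Perimeter = 10 + 10 + 10 + 10 = 40.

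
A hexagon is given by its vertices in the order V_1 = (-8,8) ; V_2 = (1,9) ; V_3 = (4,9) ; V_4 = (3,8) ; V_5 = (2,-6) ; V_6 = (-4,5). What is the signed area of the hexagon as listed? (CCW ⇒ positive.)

-71

Apply Gauss's area formula: 2A = Σ (x_i·y_{i+1} − x_{i+1}·y_i), indices taken mod 6.
Cross-terms: -80, -27, 5, -34, -14, 8  ⇒  Σ = -142
Signed area = Σ/2 = -71 (negative ⇒ clockwise traversal).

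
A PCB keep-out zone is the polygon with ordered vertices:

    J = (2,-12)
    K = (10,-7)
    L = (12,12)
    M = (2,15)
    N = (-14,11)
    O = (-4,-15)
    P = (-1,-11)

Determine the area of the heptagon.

Apply Gauss's area formula: 2A = Σ (x_i·y_{i+1} − x_{i+1}·y_i), indices taken mod 7.
Σ = (106) + (204) + (156) + (232) + (254) + (29) + (34) = 1015
Area = |Σ|/2 = 507.5.

507.5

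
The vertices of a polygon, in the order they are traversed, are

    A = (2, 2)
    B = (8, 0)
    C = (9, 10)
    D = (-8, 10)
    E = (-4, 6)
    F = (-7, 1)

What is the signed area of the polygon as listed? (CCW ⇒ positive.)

124

Apply the surveyor's formula: 2A = Σ (x_i·y_{i+1} − x_{i+1}·y_i), indices taken mod 6.
Σ = (-16) + (80) + (170) + (-8) + (38) + (-16) = 248
Signed area = Σ/2 = 124 (positive ⇒ counter-clockwise traversal).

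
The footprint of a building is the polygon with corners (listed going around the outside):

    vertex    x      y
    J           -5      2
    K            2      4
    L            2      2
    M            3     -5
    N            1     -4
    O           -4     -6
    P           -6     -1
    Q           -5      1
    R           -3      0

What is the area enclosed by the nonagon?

59.5

Apply the shoelace (surveyor's) formula: 2A = Σ (x_i·y_{i+1} − x_{i+1}·y_i), indices taken mod 9.
Σ = (-24) + (-4) + (-16) + (-7) + (-22) + (-32) + (-11) + (3) + (-6) = -119
Area = |Σ|/2 = 59.5.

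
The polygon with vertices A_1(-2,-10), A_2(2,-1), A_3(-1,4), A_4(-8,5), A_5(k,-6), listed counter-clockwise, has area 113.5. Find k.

Write out the shoelace sum; only the two edges meeting at A_5 involve k:
2·Area = [((-8)·(-6) − k·5) + (k·(-10) − (-2)·(-6))] + 56
       = -15·k + 92 = 227
⇒ k = -9.

-9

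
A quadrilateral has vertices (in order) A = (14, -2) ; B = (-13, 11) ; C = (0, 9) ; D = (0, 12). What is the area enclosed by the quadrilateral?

Apply the shoelace formula: 2A = Σ (x_i·y_{i+1} − x_{i+1}·y_i), indices taken mod 4.
A→B: (14)(11) − (-13)(-2) = 128
B→C: (-13)(9) − (0)(11) = -117
C→D: (0)(12) − (0)(9) = 0
D→A: (0)(-2) − (14)(12) = -168
Σ = -157
Area = |Σ|/2 = 78.5.

78.5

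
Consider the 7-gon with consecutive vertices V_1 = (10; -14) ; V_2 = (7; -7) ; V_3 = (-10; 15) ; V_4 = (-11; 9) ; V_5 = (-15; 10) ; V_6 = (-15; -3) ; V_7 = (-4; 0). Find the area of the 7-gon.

201

Σ = (28) + (35) + (75) + (25) + (195) + (-12) + (56) = 402
Area = |Σ|/2 = 201.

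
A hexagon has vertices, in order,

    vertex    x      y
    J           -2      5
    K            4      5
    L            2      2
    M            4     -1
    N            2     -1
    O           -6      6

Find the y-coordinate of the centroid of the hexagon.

61/21

Apply the shoelace (surveyor's) formula. First the cross-terms c_i = x_i·y_{i+1} − x_{i+1}·y_i:
  -30, -2, -10, -2, 6, -18  ⇒  2A = -56, A = -28.
Then Σ (y_i + y_{i+1})·c_i = -488, so ȳ = -488 / (6·(-28)) = 61/21.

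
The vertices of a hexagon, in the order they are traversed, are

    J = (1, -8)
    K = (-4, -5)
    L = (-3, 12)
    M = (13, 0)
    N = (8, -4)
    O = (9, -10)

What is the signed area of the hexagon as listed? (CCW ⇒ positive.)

Apply the shoelace (surveyor's) formula: 2A = Σ (x_i·y_{i+1} − x_{i+1}·y_i), indices taken mod 6.
Σ = (-37) + (-63) + (-156) + (-52) + (-44) + (-62) = -414
Signed area = Σ/2 = -207 (negative ⇒ clockwise traversal).

-207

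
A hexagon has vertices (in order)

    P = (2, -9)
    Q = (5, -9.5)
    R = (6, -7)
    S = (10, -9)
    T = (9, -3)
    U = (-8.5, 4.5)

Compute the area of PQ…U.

Σ = (26) + (22) + (16) + (51) + (15) + (67.5) = 197.5
Area = |Σ|/2 = 98.75.

98.75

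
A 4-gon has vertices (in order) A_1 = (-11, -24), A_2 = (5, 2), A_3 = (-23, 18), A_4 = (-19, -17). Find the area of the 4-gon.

Apply the shoelace formula: 2A = Σ (x_i·y_{i+1} − x_{i+1}·y_i), indices taken mod 4.
Σ = (98) + (136) + (733) + (269) = 1236
Area = |Σ|/2 = 618.

618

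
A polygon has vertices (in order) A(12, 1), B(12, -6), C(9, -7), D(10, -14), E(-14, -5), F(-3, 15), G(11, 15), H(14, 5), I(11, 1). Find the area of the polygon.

Apply Gauss's area formula: 2A = Σ (x_i·y_{i+1} − x_{i+1}·y_i), indices taken mod 9.
Σ = (-84) + (-30) + (-56) + (-246) + (-225) + (-210) + (-155) + (-41) + (-1) = -1048
Area = |Σ|/2 = 524.

524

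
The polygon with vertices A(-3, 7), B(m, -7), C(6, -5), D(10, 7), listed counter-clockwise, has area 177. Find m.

-9

The doubled signed area Σ (x_i y_{i+1} − x_{i+1} y_i) is linear in m.
With m=0 it equals 246; the coefficient of m is -12 (from the two edges through B).
So -12·m + 246 = 2·177 = 354 ⇒ m = -9.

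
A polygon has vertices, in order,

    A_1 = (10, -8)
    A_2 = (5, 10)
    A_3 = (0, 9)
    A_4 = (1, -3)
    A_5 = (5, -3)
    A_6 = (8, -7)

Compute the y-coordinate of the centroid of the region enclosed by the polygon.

Apply the shoelace (surveyor's) formula. First the cross-terms c_i = x_i·y_{i+1} − x_{i+1}·y_i:
  140, 45, -9, 12, -11, 6  ⇒  2A = 183, A = 91.5.
Then Σ (y_i + y_{i+1})·c_i = 1029, so ȳ = 1029 / (6·91.5) = 343/183.

343/183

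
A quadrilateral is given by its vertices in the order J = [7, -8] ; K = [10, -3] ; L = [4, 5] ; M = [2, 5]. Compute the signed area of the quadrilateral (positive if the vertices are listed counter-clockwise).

40

Σ = (59) + (62) + (10) + (-51) = 80
Signed area = Σ/2 = 40 (positive ⇒ counter-clockwise traversal).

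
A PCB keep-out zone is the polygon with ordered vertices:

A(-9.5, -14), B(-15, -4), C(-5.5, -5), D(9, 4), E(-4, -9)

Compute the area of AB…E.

95.25

Apply the shoelace (surveyor's) formula: 2A = Σ (x_i·y_{i+1} − x_{i+1}·y_i), indices taken mod 5.
Σ = (-172) + (53) + (23) + (-65) + (-29.5) = -190.5
Area = |Σ|/2 = 95.25.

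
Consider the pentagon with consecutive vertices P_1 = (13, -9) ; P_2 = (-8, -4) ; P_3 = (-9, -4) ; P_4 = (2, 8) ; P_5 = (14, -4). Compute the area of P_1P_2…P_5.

Apply the shoelace formula: 2A = Σ (x_i·y_{i+1} − x_{i+1}·y_i), indices taken mod 5.
Cross-terms: -124, -4, -64, -120, -74  ⇒  Σ = -386
Area = |Σ|/2 = 193.

193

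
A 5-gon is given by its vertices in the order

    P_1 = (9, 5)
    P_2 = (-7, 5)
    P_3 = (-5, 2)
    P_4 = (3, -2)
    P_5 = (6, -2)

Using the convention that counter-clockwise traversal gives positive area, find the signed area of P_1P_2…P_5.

P_1→P_2: (9)(5) − (-7)(5) = 80
P_2→P_3: (-7)(2) − (-5)(5) = 11
P_3→P_4: (-5)(-2) − (3)(2) = 4
P_4→P_5: (3)(-2) − (6)(-2) = 6
P_5→P_1: (6)(5) − (9)(-2) = 48
Σ = 149
Signed area = Σ/2 = 74.5 (positive ⇒ counter-clockwise traversal).

74.5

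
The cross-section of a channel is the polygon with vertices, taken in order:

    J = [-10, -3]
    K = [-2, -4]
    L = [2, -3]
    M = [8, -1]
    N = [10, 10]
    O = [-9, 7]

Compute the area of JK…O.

208.5

J→K: (-10)(-4) − (-2)(-3) = 34
K→L: (-2)(-3) − (2)(-4) = 14
L→M: (2)(-1) − (8)(-3) = 22
M→N: (8)(10) − (10)(-1) = 90
N→O: (10)(7) − (-9)(10) = 160
O→J: (-9)(-3) − (-10)(7) = 97
Σ = 417
Area = |Σ|/2 = 208.5.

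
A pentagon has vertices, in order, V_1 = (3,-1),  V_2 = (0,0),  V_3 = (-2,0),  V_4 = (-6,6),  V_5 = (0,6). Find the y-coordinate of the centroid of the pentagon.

3

Apply the shoelace (surveyor's) formula. First the cross-terms c_i = x_i·y_{i+1} − x_{i+1}·y_i:
  0, 0, -12, -36, -18  ⇒  2A = -66, A = -33.
Then Σ (y_i + y_{i+1})·c_i = -594, so ȳ = -594 / (6·(-33)) = 3.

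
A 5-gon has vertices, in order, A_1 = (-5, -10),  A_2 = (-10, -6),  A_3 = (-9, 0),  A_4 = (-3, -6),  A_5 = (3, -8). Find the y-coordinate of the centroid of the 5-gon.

-128/21

Apply the shoelace (surveyor's) formula. First the cross-terms c_i = x_i·y_{i+1} − x_{i+1}·y_i:
  -70, -54, 54, 42, -70  ⇒  2A = -98, A = -49.
Then Σ (y_i + y_{i+1})·c_i = 1792, so ȳ = 1792 / (6·(-49)) = -128/21.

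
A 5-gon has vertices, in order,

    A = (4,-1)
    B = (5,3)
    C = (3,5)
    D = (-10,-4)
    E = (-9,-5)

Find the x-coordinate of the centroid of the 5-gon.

-22/19

Apply Gauss's area formula. First the cross-terms c_i = x_i·y_{i+1} − x_{i+1}·y_i:
  17, 16, 38, 14, 29  ⇒  2A = 114, A = 57.
Then Σ (x_i + x_{i+1})·c_i = -396, so x̄ = -396 / (6·57) = -22/19.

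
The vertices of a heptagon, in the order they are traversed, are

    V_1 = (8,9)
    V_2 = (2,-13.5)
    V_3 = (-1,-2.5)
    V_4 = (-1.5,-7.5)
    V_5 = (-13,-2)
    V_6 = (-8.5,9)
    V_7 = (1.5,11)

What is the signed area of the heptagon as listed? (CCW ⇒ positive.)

Apply the surveyor's formula: 2A = Σ (x_i·y_{i+1} − x_{i+1}·y_i), indices taken mod 7.
Σ = (-126) + (-18.5) + (3.75) + (-94.5) + (-134) + (-107) + (-74.5) = -550.75
Signed area = Σ/2 = -275.375 (negative ⇒ clockwise traversal).

-275.375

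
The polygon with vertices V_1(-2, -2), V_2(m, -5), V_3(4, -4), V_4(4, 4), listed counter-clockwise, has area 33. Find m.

-2

Write out the shoelace sum; only the two edges meeting at V_2 involve m:
2·Area = [((-2)·(-5) − m·(-2)) + (m·(-4) − 4·(-5))] + 32
       = -2·m + 62 = 66
⇒ m = -2.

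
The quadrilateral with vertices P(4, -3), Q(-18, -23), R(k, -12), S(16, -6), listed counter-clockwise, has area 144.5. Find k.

The doubled signed area Σ (x_i y_{i+1} − x_{i+1} y_i) is linear in k.
With k=0 it equals 238; the coefficient of k is 17 (from the two edges through R).
So 17·k + 238 = 2·144.5 = 289 ⇒ k = 3.

3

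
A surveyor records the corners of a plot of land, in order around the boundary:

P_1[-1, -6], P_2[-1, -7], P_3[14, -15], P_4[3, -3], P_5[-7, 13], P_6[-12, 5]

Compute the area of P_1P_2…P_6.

Apply Gauss's area formula: 2A = Σ (x_i·y_{i+1} − x_{i+1}·y_i), indices taken mod 6.
P_1→P_2: (-1)(-7) − (-1)(-6) = 1
P_2→P_3: (-1)(-15) − (14)(-7) = 113
P_3→P_4: (14)(-3) − (3)(-15) = 3
P_4→P_5: (3)(13) − (-7)(-3) = 18
P_5→P_6: (-7)(5) − (-12)(13) = 121
P_6→P_1: (-12)(-6) − (-1)(5) = 77
Σ = 333
Area = |Σ|/2 = 166.5.

166.5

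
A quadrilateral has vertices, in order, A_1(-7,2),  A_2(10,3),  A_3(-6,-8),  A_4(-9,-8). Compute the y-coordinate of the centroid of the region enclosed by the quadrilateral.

-311/201

Apply the shoelace (surveyor's) formula. First the cross-terms c_i = x_i·y_{i+1} − x_{i+1}·y_i:
  -41, -62, -24, -74  ⇒  2A = -201, A = -100.5.
Then Σ (y_i + y_{i+1})·c_i = 933, so ȳ = 933 / (6·(-100.5)) = -311/201.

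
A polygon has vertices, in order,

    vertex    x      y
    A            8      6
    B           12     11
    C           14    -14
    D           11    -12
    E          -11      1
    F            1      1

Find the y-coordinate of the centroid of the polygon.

Apply Gauss's area formula. First the cross-terms c_i = x_i·y_{i+1} − x_{i+1}·y_i:
  16, -322, -14, -121, -12, -2  ⇒  2A = -455, A = -227.5.
Then Σ (y_i + y_{i+1})·c_i = 2895, so ȳ = 2895 / (6·(-227.5)) = -193/91.

-193/91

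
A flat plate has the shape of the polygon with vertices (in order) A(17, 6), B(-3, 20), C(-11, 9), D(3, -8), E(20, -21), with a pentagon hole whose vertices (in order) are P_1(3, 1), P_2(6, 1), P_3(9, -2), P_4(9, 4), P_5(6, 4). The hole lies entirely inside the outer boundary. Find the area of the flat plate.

Outer boundary:
Σ = (358) + (193) + (61) + (97) + (477) = 1186
Area = |Σ|/2 = 593.
Hole:
Apply the surveyor's formula: 2A = Σ (x_i·y_{i+1} − x_{i+1}·y_i), indices taken mod 5.
P_1→P_2: (3)(1) − (6)(1) = -3
P_2→P_3: (6)(-2) − (9)(1) = -21
P_3→P_4: (9)(4) − (9)(-2) = 54
P_4→P_5: (9)(4) − (6)(4) = 12
P_5→P_1: (6)(1) − (3)(4) = -6
Σ = 36
Area = |Σ|/2 = 18.
Net area = 593 − 18 = 575.

575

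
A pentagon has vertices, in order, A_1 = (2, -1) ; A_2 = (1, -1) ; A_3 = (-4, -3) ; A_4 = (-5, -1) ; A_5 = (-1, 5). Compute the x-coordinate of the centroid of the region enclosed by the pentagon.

-44/27

Apply the surveyor's formula. First the cross-terms c_i = x_i·y_{i+1} − x_{i+1}·y_i:
  -1, -7, -11, -26, -9  ⇒  2A = -54, A = -27.
Then Σ (x_i + x_{i+1})·c_i = 264, so x̄ = 264 / (6·(-27)) = -44/27.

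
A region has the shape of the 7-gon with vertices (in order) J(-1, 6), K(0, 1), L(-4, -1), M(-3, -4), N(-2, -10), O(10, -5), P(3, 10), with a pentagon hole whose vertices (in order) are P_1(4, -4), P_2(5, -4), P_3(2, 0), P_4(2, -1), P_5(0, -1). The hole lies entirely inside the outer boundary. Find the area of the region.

Outer boundary:
Cross-terms: -1, 4, 13, 22, 110, 115, 28  ⇒  Σ = 291
Area = |Σ|/2 = 145.5.
Hole:
Apply the shoelace (surveyor's) formula: 2A = Σ (x_i·y_{i+1} − x_{i+1}·y_i), indices taken mod 5.
Σ = (4) + (8) + (-2) + (-2) + (4) = 12
Area = |Σ|/2 = 6.
Net area = 145.5 − 6 = 139.5.

139.5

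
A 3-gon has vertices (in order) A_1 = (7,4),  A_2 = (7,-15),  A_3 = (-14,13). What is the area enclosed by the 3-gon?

Σ = (-133) + (-119) + (-147) = -399
Area = |Σ|/2 = 199.5.

199.5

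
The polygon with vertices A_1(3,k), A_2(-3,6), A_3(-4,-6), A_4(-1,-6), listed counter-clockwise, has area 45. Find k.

-3

The doubled signed area Σ (x_i y_{i+1} − x_{i+1} y_i) is linear in k.
With k=0 it equals 96; the coefficient of k is 2 (from the two edges through A_1).
So 2·k + 96 = 2·45 = 90 ⇒ k = -3.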